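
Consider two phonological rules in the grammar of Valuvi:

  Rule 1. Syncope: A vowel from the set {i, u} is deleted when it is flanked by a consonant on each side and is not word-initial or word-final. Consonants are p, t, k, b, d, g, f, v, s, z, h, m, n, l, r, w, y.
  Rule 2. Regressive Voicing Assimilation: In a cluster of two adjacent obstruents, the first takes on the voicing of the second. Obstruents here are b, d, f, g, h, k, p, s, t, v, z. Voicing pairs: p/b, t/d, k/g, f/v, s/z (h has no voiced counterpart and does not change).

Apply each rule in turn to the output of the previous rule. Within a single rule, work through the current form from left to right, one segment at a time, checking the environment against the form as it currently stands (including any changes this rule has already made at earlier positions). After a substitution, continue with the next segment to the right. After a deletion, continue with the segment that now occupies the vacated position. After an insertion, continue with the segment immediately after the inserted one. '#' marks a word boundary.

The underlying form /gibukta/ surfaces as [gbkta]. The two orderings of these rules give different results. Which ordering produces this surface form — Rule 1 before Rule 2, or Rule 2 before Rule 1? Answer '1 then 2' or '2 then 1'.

Order 1 then 2:
  1 Syncope: [gibukta] → [gbkta]
  2 Regressive Voicing Assimilation: [gbkta] → [gpkta]
  result: [gpkta]
Order 2 then 1:
  2 Regressive Voicing Assimilation: no change — [gibukta]
  1 Syncope: [gibukta] → [gbkta]
  result: [gbkta]

2 then 1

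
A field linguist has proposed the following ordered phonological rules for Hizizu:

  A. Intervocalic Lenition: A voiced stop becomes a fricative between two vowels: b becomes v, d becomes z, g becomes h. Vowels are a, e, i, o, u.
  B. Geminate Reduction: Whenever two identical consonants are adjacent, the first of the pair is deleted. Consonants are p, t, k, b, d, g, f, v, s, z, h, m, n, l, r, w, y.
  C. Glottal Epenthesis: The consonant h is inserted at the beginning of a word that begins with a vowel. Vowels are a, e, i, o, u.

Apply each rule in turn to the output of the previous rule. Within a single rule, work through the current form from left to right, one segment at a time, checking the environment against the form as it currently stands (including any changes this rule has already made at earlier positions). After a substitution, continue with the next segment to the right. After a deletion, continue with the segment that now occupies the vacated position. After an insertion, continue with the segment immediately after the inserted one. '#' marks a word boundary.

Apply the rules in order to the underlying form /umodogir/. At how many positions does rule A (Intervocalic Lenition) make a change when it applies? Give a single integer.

A Intervocalic Lenition: [umodogir] → [umozohir]
B Geminate Reduction: no change — [umozohir]
C Glottal Epenthesis: [umozohir] → [humozohir]
Rule A changed 2 position(s).

2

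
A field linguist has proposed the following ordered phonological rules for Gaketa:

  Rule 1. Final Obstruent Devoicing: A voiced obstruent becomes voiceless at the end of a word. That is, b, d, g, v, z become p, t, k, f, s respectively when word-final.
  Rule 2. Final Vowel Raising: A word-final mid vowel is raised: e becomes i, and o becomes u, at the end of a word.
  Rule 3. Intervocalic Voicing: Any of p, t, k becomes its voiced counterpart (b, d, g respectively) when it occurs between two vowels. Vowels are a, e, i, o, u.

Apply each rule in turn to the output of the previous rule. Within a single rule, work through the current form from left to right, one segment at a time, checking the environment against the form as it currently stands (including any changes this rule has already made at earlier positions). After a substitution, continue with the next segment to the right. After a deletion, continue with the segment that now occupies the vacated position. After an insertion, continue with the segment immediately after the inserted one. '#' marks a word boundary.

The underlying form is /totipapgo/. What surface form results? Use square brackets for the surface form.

[todibapgu]

Rule 1 Final Obstruent Devoicing: no change — [totipapgo]
Rule 2 Final Vowel Raising: [totipapgo] → [totipapgu]
Rule 3 Intervocalic Voicing: [totipapgu] → [todibapgu]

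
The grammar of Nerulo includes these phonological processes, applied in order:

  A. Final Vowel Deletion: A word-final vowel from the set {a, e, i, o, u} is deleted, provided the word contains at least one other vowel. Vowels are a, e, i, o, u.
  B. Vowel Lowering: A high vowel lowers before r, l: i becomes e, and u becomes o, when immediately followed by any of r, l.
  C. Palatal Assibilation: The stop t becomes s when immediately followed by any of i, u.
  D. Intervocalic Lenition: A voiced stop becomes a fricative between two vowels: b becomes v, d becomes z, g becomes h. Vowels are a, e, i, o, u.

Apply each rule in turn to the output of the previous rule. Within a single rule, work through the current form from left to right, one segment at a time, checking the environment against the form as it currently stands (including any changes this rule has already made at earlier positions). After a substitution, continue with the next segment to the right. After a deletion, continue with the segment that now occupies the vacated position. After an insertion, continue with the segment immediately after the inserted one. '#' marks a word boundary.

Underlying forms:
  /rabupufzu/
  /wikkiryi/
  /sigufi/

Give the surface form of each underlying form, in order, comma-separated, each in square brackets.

[ravupufz], [wikkery], [sihuf]

/rabupufzu/:
  A Final Vowel Deletion: [rabupufzu] → [rabupufz]
  B Vowel Lowering: no change — [rabupufz]
  C Palatal Assibilation: no change — [rabupufz]
  D Intervocalic Lenition: [rabupufz] → [ravupufz]
/wikkiryi/:
  A Final Vowel Deletion: [wikkiryi] → [wikkiry]
  B Vowel Lowering: [wikkiry] → [wikkery]
  C Palatal Assibilation: no change — [wikkery]
  D Intervocalic Lenition: no change — [wikkery]
/sigufi/:
  A Final Vowel Deletion: [sigufi] → [siguf]
  B Vowel Lowering: no change — [siguf]
  C Palatal Assibilation: no change — [siguf]
  D Intervocalic Lenition: [siguf] → [sihuf]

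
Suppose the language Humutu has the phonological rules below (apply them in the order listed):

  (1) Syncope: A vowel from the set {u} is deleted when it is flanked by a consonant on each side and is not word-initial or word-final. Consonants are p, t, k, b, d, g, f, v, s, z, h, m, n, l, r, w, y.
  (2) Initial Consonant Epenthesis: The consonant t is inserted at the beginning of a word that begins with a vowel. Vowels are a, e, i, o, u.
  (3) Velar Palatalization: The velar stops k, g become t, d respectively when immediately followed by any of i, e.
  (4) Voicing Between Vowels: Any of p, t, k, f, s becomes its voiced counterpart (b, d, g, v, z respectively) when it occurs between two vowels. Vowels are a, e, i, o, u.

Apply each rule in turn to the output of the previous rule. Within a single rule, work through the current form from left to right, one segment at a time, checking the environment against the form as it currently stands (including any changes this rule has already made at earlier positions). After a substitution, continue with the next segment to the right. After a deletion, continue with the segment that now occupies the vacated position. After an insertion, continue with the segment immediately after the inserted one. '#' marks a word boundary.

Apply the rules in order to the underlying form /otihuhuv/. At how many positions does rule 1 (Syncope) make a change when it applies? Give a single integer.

(1) Syncope: [otihuhuv] → [otihhv]
(2) Initial Consonant Epenthesis: [otihhv] → [totihhv]
(3) Velar Palatalization: no change — [totihhv]
(4) Voicing Between Vowels: [totihhv] → [todihhv]
Rule 1 changed 2 position(s).

2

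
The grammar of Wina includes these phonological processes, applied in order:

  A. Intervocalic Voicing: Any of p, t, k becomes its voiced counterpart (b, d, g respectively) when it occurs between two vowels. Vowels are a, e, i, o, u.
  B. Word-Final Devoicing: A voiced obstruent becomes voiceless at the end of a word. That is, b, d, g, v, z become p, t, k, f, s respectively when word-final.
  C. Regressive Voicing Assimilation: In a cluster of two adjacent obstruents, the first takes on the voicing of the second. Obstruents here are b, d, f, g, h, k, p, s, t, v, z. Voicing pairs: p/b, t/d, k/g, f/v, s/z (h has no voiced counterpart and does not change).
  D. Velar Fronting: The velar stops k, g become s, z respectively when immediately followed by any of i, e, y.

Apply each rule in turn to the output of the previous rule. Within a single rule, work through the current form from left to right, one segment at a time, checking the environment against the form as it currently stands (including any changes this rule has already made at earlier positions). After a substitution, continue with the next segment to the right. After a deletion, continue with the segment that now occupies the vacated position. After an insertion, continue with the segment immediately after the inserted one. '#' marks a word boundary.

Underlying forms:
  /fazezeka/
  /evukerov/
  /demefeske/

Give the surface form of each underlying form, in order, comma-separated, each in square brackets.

/fazezeka/:
  A Intervocalic Voicing: [fazezeka] → [fazezega]
  B Word-Final Devoicing: no change — [fazezega]
  C Regressive Voicing Assimilation: no change — [fazezega]
  D Velar Fronting: no change — [fazezega]
/evukerov/:
  A Intervocalic Voicing: [evukerov] → [evugerov]
  B Word-Final Devoicing: [evugerov] → [evugerof]
  C Regressive Voicing Assimilation: no change — [evugerof]
  D Velar Fronting: [evugerof] → [evuzerof]
/demefeske/:
  A Intervocalic Voicing: no change — [demefeske]
  B Word-Final Devoicing: no change — [demefeske]
  C Regressive Voicing Assimilation: no change — [demefeske]
  D Velar Fronting: [demefeske] → [demefesse]

[fazezega], [evuzerof], [demefesse]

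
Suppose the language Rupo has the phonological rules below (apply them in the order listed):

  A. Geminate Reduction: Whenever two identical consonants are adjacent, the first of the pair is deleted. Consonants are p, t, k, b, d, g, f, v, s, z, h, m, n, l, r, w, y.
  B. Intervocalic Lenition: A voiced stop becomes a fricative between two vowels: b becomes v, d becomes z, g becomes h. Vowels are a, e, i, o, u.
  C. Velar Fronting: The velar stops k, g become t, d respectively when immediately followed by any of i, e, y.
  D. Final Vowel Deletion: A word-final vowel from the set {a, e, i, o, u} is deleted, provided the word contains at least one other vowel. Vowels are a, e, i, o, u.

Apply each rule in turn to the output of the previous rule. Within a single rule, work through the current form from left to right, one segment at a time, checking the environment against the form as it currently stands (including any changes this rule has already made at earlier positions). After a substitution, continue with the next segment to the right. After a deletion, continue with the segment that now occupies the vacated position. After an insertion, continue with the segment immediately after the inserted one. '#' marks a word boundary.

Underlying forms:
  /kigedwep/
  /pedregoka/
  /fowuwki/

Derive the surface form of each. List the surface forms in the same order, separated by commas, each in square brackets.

/kigedwep/:
  A Geminate Reduction: no change — [kigedwep]
  B Intervocalic Lenition: [kigedwep] → [kihedwep]
  C Velar Fronting: [kihedwep] → [tihedwep]
  D Final Vowel Deletion: no change — [tihedwep]
/pedregoka/:
  A Geminate Reduction: no change — [pedregoka]
  B Intervocalic Lenition: [pedregoka] → [pedrehoka]
  C Velar Fronting: no change — [pedrehoka]
  D Final Vowel Deletion: [pedrehoka] → [pedrehok]
/fowuwki/:
  A Geminate Reduction: no change — [fowuwki]
  B Intervocalic Lenition: no change — [fowuwki]
  C Velar Fronting: [fowuwki] → [fowuwti]
  D Final Vowel Deletion: [fowuwti] → [fowuwt]

[tihedwep], [pedrehok], [fowuwt]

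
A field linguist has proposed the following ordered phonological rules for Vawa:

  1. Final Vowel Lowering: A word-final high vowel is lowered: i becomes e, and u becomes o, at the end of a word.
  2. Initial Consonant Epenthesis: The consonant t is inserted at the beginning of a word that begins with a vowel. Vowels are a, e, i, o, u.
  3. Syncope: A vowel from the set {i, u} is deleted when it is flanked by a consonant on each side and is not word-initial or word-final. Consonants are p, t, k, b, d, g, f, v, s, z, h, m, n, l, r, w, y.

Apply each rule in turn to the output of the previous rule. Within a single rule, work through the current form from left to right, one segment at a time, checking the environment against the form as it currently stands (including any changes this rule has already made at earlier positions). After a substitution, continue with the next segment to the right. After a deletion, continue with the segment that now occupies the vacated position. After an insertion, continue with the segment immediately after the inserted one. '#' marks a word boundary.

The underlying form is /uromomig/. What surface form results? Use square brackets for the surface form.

1 Final Vowel Lowering: no change — [uromomig]
2 Initial Consonant Epenthesis: [uromomig] → [turomomig]
3 Syncope: [turomomig] → [tromomg]

[tromomg]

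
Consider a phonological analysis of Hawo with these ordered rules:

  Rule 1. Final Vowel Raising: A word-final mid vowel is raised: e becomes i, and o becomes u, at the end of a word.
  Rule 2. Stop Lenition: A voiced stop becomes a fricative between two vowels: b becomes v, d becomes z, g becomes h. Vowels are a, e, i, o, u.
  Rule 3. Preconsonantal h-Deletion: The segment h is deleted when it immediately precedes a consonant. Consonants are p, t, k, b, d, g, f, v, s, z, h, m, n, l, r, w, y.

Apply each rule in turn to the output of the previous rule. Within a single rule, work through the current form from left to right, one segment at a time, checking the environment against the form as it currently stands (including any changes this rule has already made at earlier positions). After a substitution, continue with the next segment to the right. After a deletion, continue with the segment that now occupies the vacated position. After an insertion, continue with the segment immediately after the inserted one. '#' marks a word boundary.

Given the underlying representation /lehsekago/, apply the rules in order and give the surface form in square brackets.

[lesekahu]

Rule 1 Final Vowel Raising: [lehsekago] → [lehsekagu]
Rule 2 Stop Lenition: [lehsekagu] → [lehsekahu]
Rule 3 Preconsonantal h-Deletion: [lehsekahu] → [lesekahu]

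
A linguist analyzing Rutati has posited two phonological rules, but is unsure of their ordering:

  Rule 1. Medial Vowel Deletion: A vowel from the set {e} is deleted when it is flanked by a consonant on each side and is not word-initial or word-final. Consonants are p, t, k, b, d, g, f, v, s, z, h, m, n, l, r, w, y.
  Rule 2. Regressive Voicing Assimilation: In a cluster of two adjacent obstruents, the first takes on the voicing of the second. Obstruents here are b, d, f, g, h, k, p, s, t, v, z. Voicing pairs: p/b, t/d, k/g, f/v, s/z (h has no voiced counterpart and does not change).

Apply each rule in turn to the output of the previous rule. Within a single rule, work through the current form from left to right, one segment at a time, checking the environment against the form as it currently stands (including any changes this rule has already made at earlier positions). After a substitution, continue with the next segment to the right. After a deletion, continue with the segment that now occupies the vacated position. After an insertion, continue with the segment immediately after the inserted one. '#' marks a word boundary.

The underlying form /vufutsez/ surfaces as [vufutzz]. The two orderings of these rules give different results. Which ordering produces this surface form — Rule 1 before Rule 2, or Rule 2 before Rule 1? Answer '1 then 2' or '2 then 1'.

1 then 2

Order 1 then 2:
  1 Medial Vowel Deletion: [vufutsez] → [vufutsz]
  2 Regressive Voicing Assimilation: [vufutsz] → [vufutzz]
  result: [vufutzz]
Order 2 then 1:
  2 Regressive Voicing Assimilation: no change — [vufutsez]
  1 Medial Vowel Deletion: [vufutsez] → [vufutsz]
  result: [vufutsz]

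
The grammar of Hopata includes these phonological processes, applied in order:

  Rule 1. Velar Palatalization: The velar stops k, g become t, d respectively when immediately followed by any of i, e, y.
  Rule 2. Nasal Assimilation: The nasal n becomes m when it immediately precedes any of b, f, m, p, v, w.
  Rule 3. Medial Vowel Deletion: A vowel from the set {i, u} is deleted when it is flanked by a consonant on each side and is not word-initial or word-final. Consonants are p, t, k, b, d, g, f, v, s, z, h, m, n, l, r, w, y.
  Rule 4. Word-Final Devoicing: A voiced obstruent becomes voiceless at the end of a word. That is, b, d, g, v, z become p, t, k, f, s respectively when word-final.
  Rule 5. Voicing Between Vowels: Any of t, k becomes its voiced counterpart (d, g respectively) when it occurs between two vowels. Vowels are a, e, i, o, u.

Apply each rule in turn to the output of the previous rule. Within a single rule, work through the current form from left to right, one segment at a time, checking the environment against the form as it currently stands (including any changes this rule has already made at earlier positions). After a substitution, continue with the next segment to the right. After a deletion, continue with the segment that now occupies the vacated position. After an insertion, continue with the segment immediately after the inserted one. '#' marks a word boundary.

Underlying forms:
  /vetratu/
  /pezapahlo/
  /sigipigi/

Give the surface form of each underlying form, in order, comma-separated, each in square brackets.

/vetratu/:
  Rule 1 Velar Palatalization: no change — [vetratu]
  Rule 2 Nasal Assimilation: no change — [vetratu]
  Rule 3 Medial Vowel Deletion: no change — [vetratu]
  Rule 4 Word-Final Devoicing: no change — [vetratu]
  Rule 5 Voicing Between Vowels: [vetratu] → [vetradu]
/pezapahlo/:
  Rule 1 Velar Palatalization: no change — [pezapahlo]
  Rule 2 Nasal Assimilation: no change — [pezapahlo]
  Rule 3 Medial Vowel Deletion: no change — [pezapahlo]
  Rule 4 Word-Final Devoicing: no change — [pezapahlo]
  Rule 5 Voicing Between Vowels: no change — [pezapahlo]
/sigipigi/:
  Rule 1 Velar Palatalization: [sigipigi] → [sidipidi]
  Rule 2 Nasal Assimilation: no change — [sidipidi]
  Rule 3 Medial Vowel Deletion: [sidipidi] → [sdpdi]
  Rule 4 Word-Final Devoicing: no change — [sdpdi]
  Rule 5 Voicing Between Vowels: no change — [sdpdi]

[vetradu], [pezapahlo], [sdpdi]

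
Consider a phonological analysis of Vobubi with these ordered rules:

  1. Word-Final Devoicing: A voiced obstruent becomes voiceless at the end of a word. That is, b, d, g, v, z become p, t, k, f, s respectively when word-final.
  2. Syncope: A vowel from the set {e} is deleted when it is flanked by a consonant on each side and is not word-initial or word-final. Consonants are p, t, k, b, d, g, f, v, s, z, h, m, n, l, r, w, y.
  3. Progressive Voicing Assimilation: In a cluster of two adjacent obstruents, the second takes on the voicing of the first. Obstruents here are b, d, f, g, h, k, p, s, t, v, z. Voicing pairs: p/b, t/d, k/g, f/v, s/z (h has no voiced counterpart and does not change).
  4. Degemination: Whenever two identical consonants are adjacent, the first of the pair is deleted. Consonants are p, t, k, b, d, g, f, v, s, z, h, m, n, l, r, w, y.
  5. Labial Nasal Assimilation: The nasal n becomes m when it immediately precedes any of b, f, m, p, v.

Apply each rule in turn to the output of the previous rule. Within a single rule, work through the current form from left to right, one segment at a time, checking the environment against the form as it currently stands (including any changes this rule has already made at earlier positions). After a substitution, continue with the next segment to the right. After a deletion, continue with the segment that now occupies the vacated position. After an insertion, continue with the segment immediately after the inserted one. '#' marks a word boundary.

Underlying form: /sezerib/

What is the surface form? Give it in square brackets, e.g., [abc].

1 Word-Final Devoicing: [sezerib] → [sezerip]
2 Syncope: [sezerip] → [szrip]
3 Progressive Voicing Assimilation: [szrip] → [ssrip]
4 Degemination: [ssrip] → [srip]
5 Labial Nasal Assimilation: no change — [srip]

[srip]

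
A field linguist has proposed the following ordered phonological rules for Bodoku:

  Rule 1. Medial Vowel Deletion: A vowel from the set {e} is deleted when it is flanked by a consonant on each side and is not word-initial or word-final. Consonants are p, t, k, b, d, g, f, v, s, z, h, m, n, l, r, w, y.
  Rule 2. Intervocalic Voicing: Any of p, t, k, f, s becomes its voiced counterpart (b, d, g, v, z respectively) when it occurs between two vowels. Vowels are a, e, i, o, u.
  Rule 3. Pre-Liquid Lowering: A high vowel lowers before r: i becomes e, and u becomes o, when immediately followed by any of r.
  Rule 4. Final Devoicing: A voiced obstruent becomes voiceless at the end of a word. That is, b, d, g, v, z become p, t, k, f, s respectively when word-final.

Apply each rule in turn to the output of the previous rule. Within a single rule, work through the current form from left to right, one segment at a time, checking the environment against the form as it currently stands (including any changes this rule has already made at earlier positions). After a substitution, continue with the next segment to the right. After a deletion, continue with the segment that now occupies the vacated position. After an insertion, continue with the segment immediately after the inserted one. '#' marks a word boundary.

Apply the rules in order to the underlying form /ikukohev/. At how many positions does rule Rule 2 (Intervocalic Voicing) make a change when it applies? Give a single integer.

Rule 1 Medial Vowel Deletion: [ikukohev] → [ikukohv]
Rule 2 Intervocalic Voicing: [ikukohv] → [igugohv]
Rule 3 Pre-Liquid Lowering: no change — [igugohv]
Rule 4 Final Devoicing: [igugohv] → [igugohf]
Rule Rule 2 changed 2 position(s).

2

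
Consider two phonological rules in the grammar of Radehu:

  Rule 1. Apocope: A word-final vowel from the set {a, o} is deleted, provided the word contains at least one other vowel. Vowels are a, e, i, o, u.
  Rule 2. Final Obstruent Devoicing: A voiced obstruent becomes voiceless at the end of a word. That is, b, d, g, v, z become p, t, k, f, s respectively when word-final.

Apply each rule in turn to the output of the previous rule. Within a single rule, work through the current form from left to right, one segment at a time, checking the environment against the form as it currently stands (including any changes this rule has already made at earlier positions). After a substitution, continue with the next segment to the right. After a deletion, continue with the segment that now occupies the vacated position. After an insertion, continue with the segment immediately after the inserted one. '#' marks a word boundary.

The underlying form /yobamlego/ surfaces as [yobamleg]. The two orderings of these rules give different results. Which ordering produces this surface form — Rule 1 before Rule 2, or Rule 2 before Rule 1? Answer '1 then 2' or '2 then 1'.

Order 1 then 2:
  1 Apocope: [yobamlego] → [yobamleg]
  2 Final Obstruent Devoicing: [yobamleg] → [yobamlek]
  result: [yobamlek]
Order 2 then 1:
  2 Final Obstruent Devoicing: no change — [yobamlego]
  1 Apocope: [yobamlego] → [yobamleg]
  result: [yobamleg]

2 then 1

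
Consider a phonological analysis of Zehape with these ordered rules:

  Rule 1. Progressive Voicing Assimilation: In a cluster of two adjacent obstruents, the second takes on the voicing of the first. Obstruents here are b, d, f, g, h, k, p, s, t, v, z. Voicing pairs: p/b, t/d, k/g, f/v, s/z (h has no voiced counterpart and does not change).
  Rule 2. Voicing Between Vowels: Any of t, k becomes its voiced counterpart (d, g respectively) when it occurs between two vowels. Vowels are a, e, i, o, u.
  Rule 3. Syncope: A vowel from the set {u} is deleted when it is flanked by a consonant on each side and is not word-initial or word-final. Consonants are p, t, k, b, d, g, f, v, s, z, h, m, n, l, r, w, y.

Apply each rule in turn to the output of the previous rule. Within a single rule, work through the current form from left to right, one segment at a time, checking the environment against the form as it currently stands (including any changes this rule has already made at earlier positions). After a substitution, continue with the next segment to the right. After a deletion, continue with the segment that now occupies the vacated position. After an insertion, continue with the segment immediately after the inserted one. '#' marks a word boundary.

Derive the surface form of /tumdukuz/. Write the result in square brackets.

Rule 1 Progressive Voicing Assimilation: no change — [tumdukuz]
Rule 2 Voicing Between Vowels: [tumdukuz] → [tumduguz]
Rule 3 Syncope: [tumduguz] → [tmdgz]

[tmdgz]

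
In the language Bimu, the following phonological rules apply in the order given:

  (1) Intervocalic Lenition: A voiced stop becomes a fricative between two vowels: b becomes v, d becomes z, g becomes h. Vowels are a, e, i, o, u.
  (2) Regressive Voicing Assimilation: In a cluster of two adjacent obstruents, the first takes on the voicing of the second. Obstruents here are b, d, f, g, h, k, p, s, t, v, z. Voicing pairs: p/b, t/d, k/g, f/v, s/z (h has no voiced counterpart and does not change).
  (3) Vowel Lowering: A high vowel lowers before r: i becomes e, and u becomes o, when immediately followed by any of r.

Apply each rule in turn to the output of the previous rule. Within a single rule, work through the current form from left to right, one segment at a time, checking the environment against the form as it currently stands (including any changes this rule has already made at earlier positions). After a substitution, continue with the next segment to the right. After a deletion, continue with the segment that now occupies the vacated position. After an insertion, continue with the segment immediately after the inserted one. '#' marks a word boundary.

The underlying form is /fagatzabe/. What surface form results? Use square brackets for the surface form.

[fahadzave]

(1) Intervocalic Lenition: [fagatzabe] → [fahatzave]
(2) Regressive Voicing Assimilation: [fahatzave] → [fahadzave]
(3) Vowel Lowering: no change — [fahadzave]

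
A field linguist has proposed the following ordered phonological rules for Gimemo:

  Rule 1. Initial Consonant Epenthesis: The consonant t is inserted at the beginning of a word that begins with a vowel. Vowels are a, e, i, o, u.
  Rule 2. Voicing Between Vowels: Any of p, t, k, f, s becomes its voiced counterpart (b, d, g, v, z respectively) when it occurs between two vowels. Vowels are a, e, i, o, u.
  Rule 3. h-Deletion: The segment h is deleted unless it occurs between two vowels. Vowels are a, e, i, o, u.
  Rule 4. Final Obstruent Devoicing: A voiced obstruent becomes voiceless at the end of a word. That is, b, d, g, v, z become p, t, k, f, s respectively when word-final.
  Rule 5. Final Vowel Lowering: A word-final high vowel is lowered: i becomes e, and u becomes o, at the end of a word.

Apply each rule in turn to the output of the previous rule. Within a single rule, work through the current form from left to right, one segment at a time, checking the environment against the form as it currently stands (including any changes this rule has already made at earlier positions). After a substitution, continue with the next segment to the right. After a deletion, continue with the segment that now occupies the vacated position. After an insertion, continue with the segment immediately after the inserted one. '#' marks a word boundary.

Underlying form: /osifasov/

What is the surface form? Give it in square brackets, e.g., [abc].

[tozivazof]

Rule 1 Initial Consonant Epenthesis: [osifasov] → [tosifasov]
Rule 2 Voicing Between Vowels: [tosifasov] → [tozivazov]
Rule 3 h-Deletion: no change — [tozivazov]
Rule 4 Final Obstruent Devoicing: [tozivazov] → [tozivazof]
Rule 5 Final Vowel Lowering: no change — [tozivazof]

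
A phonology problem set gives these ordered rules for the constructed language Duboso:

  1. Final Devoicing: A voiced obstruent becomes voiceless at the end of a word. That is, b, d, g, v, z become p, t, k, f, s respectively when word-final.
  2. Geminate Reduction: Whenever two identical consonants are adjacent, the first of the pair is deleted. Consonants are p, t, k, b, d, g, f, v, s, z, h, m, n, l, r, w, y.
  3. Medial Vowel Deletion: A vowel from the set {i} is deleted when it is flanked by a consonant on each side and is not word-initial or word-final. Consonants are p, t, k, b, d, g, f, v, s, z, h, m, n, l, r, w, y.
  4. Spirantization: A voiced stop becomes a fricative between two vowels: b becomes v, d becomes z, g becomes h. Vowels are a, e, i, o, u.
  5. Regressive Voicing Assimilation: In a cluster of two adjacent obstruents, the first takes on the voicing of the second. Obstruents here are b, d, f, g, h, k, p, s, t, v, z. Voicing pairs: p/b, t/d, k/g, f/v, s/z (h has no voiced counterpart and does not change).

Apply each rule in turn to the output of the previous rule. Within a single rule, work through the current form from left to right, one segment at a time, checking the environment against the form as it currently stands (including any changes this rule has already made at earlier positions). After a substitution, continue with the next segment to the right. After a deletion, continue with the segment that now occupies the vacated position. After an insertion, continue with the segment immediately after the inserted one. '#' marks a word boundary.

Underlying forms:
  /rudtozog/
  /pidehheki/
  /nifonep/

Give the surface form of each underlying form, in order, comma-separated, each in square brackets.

/rudtozog/:
  1 Final Devoicing: [rudtozog] → [rudtozok]
  2 Geminate Reduction: no change — [rudtozok]
  3 Medial Vowel Deletion: no change — [rudtozok]
  4 Spirantization: no change — [rudtozok]
  5 Regressive Voicing Assimilation: [rudtozok] → [ruttozok]
/pidehheki/:
  1 Final Devoicing: no change — [pidehheki]
  2 Geminate Reduction: [pidehheki] → [pideheki]
  3 Medial Vowel Deletion: [pideheki] → [pdeheki]
  4 Spirantization: no change — [pdeheki]
  5 Regressive Voicing Assimilation: [pdeheki] → [bdeheki]
/nifonep/:
  1 Final Devoicing: no change — [nifonep]
  2 Geminate Reduction: no change — [nifonep]
  3 Medial Vowel Deletion: [nifonep] → [nfonep]
  4 Spirantization: no change — [nfonep]
  5 Regressive Voicing Assimilation: no change — [nfonep]

[ruttozok], [bdeheki], [nfonep]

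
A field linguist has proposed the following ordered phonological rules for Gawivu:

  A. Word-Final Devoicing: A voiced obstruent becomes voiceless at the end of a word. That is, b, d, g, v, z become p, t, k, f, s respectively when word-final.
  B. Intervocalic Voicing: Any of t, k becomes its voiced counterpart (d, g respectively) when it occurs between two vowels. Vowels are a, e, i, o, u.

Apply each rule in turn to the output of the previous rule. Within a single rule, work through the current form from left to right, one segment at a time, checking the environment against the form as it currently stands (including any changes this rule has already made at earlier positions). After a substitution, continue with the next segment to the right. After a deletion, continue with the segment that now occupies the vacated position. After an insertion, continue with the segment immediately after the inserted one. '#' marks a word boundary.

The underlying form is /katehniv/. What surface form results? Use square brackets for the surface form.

A Word-Final Devoicing: [katehniv] → [katehnif]
B Intervocalic Voicing: [katehnif] → [kadehnif]

[kadehnif]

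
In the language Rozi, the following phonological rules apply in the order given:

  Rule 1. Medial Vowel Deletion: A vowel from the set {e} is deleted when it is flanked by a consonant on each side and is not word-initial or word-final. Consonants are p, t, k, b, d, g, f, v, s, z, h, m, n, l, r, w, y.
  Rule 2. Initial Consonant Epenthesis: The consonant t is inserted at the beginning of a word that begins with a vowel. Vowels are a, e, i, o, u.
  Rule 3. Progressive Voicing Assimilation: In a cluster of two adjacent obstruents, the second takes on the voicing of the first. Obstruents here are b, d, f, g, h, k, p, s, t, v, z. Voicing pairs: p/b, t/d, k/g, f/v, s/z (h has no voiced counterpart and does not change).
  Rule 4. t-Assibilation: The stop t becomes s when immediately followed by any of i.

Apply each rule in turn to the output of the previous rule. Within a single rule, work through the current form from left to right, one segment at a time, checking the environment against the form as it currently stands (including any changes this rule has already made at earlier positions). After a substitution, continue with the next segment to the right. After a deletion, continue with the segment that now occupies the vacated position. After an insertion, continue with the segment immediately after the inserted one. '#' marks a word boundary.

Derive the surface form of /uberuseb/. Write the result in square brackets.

[tubrusp]

Rule 1 Medial Vowel Deletion: [uberuseb] → [ubrusb]
Rule 2 Initial Consonant Epenthesis: [ubrusb] → [tubrusb]
Rule 3 Progressive Voicing Assimilation: [tubrusb] → [tubrusp]
Rule 4 t-Assibilation: no change — [tubrusp]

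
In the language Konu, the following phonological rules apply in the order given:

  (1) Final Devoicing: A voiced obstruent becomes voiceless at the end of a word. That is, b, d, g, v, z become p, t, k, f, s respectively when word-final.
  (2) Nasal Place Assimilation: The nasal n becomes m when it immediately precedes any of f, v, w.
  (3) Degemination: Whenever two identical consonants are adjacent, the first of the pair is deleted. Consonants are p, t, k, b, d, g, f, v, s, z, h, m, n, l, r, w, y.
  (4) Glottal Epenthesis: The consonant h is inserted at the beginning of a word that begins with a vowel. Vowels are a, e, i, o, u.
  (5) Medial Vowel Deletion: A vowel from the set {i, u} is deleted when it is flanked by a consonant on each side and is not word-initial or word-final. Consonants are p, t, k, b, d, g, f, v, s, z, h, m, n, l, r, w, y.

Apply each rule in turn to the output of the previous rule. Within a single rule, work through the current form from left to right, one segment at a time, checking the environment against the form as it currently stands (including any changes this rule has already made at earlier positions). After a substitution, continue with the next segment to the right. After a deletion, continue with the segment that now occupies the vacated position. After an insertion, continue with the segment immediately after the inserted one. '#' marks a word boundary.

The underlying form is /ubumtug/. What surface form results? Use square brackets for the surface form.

[hbmtk]

(1) Final Devoicing: [ubumtug] → [ubumtuk]
(2) Nasal Place Assimilation: no change — [ubumtuk]
(3) Degemination: no change — [ubumtuk]
(4) Glottal Epenthesis: [ubumtuk] → [hubumtuk]
(5) Medial Vowel Deletion: [hubumtuk] → [hbmtk]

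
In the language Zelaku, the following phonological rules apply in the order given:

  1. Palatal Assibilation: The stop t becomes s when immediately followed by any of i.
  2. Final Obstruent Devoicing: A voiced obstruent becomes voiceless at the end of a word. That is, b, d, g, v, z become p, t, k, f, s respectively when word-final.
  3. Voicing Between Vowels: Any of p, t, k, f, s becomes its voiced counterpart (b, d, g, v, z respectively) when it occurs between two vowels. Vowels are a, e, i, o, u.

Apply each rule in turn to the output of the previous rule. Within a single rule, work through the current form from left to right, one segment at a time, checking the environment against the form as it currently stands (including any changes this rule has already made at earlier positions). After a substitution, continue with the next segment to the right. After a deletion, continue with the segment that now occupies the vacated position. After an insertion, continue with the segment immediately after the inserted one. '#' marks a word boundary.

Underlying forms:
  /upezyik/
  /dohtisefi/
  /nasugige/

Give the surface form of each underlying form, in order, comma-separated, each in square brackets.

[ubezyik], [dohsizevi], [nazugige]

/upezyik/:
  1 Palatal Assibilation: no change — [upezyik]
  2 Final Obstruent Devoicing: no change — [upezyik]
  3 Voicing Between Vowels: [upezyik] → [ubezyik]
/dohtisefi/:
  1 Palatal Assibilation: [dohtisefi] → [dohsisefi]
  2 Final Obstruent Devoicing: no change — [dohsisefi]
  3 Voicing Between Vowels: [dohsisefi] → [dohsizevi]
/nasugige/:
  1 Palatal Assibilation: no change — [nasugige]
  2 Final Obstruent Devoicing: no change — [nasugige]
  3 Voicing Between Vowels: [nasugige] → [nazugige]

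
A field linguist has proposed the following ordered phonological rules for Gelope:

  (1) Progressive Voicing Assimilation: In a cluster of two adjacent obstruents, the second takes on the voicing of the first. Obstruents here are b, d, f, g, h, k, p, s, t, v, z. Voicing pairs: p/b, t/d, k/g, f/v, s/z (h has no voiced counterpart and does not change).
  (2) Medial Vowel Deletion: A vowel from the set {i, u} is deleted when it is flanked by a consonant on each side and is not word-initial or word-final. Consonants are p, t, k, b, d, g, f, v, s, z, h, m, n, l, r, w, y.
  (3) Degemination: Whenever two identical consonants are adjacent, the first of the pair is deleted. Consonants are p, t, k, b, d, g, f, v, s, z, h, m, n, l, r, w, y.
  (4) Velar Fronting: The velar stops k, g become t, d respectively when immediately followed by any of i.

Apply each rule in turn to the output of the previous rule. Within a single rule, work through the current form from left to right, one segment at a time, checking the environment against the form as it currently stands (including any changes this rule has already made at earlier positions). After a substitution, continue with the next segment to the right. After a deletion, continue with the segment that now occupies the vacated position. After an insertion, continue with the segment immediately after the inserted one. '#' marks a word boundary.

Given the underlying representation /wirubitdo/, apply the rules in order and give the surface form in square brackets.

(1) Progressive Voicing Assimilation: [wirubitdo] → [wirubitto]
(2) Medial Vowel Deletion: [wirubitto] → [wrbtto]
(3) Degemination: [wrbtto] → [wrbto]
(4) Velar Fronting: no change — [wrbto]

[wrbto]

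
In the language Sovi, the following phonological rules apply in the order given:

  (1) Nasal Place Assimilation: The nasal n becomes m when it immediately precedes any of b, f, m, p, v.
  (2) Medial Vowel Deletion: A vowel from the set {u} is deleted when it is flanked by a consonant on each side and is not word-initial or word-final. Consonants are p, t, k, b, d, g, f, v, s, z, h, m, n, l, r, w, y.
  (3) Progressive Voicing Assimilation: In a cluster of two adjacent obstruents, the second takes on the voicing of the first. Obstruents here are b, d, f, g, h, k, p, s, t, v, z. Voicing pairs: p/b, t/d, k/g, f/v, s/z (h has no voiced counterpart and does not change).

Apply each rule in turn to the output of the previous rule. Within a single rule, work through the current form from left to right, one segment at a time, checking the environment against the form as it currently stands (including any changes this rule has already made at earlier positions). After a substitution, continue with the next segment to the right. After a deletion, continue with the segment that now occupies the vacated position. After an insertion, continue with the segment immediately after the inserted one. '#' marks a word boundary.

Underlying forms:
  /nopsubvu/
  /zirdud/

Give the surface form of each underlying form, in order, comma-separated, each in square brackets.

[nopspfu], [zirdd]

/nopsubvu/:
  (1) Nasal Place Assimilation: no change — [nopsubvu]
  (2) Medial Vowel Deletion: [nopsubvu] → [nopsbvu]
  (3) Progressive Voicing Assimilation: [nopsbvu] → [nopspfu]
/zirdud/:
  (1) Nasal Place Assimilation: no change — [zirdud]
  (2) Medial Vowel Deletion: [zirdud] → [zirdd]
  (3) Progressive Voicing Assimilation: no change — [zirdd]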